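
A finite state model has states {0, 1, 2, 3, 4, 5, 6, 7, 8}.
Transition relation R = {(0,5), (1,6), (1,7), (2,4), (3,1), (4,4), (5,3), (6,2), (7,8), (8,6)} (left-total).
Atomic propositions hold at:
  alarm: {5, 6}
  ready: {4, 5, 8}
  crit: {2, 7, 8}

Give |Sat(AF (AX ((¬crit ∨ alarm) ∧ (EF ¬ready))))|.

Sat(¬crit) = {0, 1, 3, 4, 5, 6}
Sat(¬crit ∨ alarm) = {0, 1, 3, 4, 5, 6}
Sat(¬ready) = {0, 1, 2, 3, 6, 7}
EF ¬ready: least fixpoint, start Z0 = {0, 1, 2, 3, 6, 7}, add states with some successor in Z. Z1 = {0, 1, 2, 3, 5, 6, 7, 8}; fixed.
Sat(EF ¬ready) = {0, 1, 2, 3, 5, 6, 7, 8}
Sat((¬crit ∨ alarm) ∧ (EF ¬ready)) = {0, 1, 3, 5, 6}
Sat(AX ((¬crit ∨ alarm) ∧ (EF ¬ready))) = {s : every successor in {0, 1, 3, 5, 6}} = {0, 3, 5, 8}
AF (AX ((¬crit ∨ alarm) ∧ (EF ¬ready))): least fixpoint, start Z0 = {0, 3, 5, 8}, add states with every successor in Z. Z1 = {0, 3, 5, 7, 8}; fixed.
Sat(AF (AX ((¬crit ∨ alarm) ∧ (EF ¬ready)))) = {0, 3, 5, 7, 8}
|Sat(AF (AX ((¬crit ∨ alarm) ∧ (EF ¬ready))))| = |{0, 3, 5, 7, 8}| = 5.

5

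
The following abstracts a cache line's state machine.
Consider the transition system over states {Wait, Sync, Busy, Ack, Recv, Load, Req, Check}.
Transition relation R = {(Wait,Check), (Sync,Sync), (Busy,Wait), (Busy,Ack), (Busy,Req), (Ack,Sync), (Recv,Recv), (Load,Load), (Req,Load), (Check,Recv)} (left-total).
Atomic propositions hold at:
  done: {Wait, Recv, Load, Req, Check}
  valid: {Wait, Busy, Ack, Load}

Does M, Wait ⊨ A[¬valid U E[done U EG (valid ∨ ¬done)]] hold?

Sat(¬valid) = {Sync, Recv, Req, Check}
Sat(¬done) = {Sync, Busy, Ack}
Sat(valid ∨ ¬done) = {Wait, Sync, Busy, Ack, Load}
EG (valid ∨ ¬done): greatest fixpoint, start Z0 = {Wait, Sync, Busy, Ack, Load}, keep only states in Sat with some successor in Z. Z1 = {Sync, Busy, Ack, Load}; fixed.
Sat(EG (valid ∨ ¬done)) = {Sync, Busy, Ack, Load}
E[done U EG (valid ∨ ¬done)]: least fixpoint, start Z0 = Sat(EG (valid ∨ ¬done)) = {Sync, Busy, Ack, Load}, add states in Sat(done) with some successor in Z. Z1 = {Sync, Busy, Ack, Load, Req}; fixed.
Sat(E[done U EG (valid ∨ ¬done)]) = {Sync, Busy, Ack, Load, Req}
A[¬valid U E[done U EG (valid ∨ ¬done)]]: least fixpoint, start Z0 = Sat(E[done U EG (valid ∨ ¬done)]) = {Sync, Busy, Ack, Load, Req}, add states in Sat(¬valid) with every successor in Z. Already a fixed point.
Sat(A[¬valid U E[done U EG (valid ∨ ¬done)]]) = {Sync, Busy, Ack, Load, Req}
Wait ∉ Sat(A[¬valid U E[done U EG (valid ∨ ¬done)]]) = {Sync, Busy, Ack, Load, Req}, so the formula does not hold at Wait.

No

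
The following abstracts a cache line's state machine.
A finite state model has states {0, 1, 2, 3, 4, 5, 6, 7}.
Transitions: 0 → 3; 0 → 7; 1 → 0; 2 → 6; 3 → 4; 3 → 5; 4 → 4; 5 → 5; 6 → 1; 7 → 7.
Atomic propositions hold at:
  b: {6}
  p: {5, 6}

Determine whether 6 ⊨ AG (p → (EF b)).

EF b: least fixpoint, start Z0 = {6}, add states with some successor in Z. Z1 = {2, 6}; fixed.
Sat(EF b) = {2, 6}
Sat(p → (EF b)) = {0, 1, 2, 3, 4, 6, 7}
AG (p → (EF b)): greatest fixpoint, start Z0 = {0, 1, 2, 3, 4, 6, 7}, keep only states in Sat with every successor in Z. Z1 = {0, 1, 2, 4, 6, 7}; Z2 = {1, 2, 4, 6, 7}; Z3 = {2, 4, 6, 7}; Z4 = {2, 4, 7}; Z5 = {4, 7}; fixed.
Sat(AG (p → (EF b))) = {4, 7}
6 ∉ Sat(AG (p → (EF b))) = {4, 7}, so the formula does not hold at 6.

No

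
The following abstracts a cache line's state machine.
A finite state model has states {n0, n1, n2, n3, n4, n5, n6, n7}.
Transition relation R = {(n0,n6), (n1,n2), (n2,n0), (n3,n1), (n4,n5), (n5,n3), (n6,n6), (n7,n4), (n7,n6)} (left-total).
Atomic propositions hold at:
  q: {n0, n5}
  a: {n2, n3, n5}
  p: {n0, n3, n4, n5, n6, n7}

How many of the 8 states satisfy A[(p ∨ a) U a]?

4

Sat(p ∨ a) = {n0, n2, n3, n4, n5, n6, n7}
A[(p ∨ a) U a]: least fixpoint, start Z0 = Sat(a) = {n2, n3, n5}, add states in Sat(p ∨ a) with every successor in Z. Z1 = {n2, n3, n4, n5}; fixed.
Sat(A[(p ∨ a) U a]) = {n2, n3, n4, n5}
|Sat(A[(p ∨ a) U a])| = |{n2, n3, n4, n5}| = 4.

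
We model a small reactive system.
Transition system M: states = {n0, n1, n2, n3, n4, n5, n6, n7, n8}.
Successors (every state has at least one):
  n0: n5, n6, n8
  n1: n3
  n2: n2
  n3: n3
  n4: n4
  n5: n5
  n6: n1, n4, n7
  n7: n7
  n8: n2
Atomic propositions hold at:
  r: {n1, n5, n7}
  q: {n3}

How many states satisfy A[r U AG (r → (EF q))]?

5

EF q: least fixpoint, start Z0 = {n3}, add states with some successor in Z. Z1 = {n1, n3}; Z2 = {n1, n3, n6}; Z3 = {n0, n1, n3, n6}; fixed.
Sat(EF q) = {n0, n1, n3, n6}
Sat(r → (EF q)) = {n0, n1, n2, n3, n4, n6, n8}
AG (r → (EF q)): greatest fixpoint, start Z0 = {n0, n1, n2, n3, n4, n6, n8}, keep only states in Sat with every successor in Z. Z1 = {n1, n2, n3, n4, n8}; fixed.
Sat(AG (r → (EF q))) = {n1, n2, n3, n4, n8}
A[r U AG (r → (EF q))]: least fixpoint, start Z0 = Sat(AG (r → (EF q))) = {n1, n2, n3, n4, n8}, add states in Sat(r) with every successor in Z. Already a fixed point.
Sat(A[r U AG (r → (EF q))]) = {n1, n2, n3, n4, n8}
|Sat(A[r U AG (r → (EF q))])| = |{n1, n2, n3, n4, n8}| = 5.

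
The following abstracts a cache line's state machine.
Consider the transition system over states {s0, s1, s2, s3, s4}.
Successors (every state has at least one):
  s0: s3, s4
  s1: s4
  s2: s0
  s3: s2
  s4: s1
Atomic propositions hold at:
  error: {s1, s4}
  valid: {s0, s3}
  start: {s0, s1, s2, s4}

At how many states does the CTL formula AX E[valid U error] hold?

3

E[valid U error]: least fixpoint, start Z0 = Sat(error) = {s1, s4}, add states in Sat(valid) with some successor in Z. Z1 = {s0, s1, s4}; fixed.
Sat(E[valid U error]) = {s0, s1, s4}
Sat(AX E[valid U error]) = {s : every successor in {s0, s1, s4}} = {s1, s2, s4}
|Sat(AX E[valid U error])| = |{s1, s2, s4}| = 3.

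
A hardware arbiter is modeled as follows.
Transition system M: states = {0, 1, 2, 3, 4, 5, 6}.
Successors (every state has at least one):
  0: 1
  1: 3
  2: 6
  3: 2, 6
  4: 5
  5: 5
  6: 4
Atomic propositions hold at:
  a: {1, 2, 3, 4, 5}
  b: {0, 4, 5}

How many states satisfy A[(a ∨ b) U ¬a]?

Sat(a ∨ b) = {0, 1, 2, 3, 4, 5}
Sat(¬a) = {0, 6}
A[(a ∨ b) U ¬a]: least fixpoint, start Z0 = Sat(¬a) = {0, 6}, add states in Sat(a ∨ b) with every successor in Z. Z1 = {0, 2, 6}; Z2 = {0, 2, 3, 6}; Z3 = {0, 1, 2, 3, 6}; fixed.
Sat(A[(a ∨ b) U ¬a]) = {0, 1, 2, 3, 6}
|Sat(A[(a ∨ b) U ¬a])| = |{0, 1, 2, 3, 6}| = 5.

5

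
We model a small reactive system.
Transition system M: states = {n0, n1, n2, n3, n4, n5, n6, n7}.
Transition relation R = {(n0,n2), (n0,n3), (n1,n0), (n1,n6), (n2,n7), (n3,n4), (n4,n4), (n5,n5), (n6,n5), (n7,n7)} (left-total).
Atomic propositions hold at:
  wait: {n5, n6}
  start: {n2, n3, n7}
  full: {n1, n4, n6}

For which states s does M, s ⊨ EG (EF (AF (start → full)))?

{n0, n1, n3, n4, n5, n6}

Sat(start → full) = {n0, n1, n4, n5, n6}
AF (start → full): least fixpoint, start Z0 = {n0, n1, n4, n5, n6}, add states with every successor in Z. Z1 = {n0, n1, n3, n4, n5, n6}; fixed.
Sat(AF (start → full)) = {n0, n1, n3, n4, n5, n6}
EF (AF (start → full)): least fixpoint, start Z0 = {n0, n1, n3, n4, n5, n6}, add states with some successor in Z. Already a fixed point.
Sat(EF (AF (start → full))) = {n0, n1, n3, n4, n5, n6}
EG (EF (AF (start → full))): greatest fixpoint, start Z0 = {n0, n1, n3, n4, n5, n6}, keep only states in Sat with some successor in Z. Already a fixed point.
Sat(EG (EF (AF (start → full)))) = {n0, n1, n3, n4, n5, n6}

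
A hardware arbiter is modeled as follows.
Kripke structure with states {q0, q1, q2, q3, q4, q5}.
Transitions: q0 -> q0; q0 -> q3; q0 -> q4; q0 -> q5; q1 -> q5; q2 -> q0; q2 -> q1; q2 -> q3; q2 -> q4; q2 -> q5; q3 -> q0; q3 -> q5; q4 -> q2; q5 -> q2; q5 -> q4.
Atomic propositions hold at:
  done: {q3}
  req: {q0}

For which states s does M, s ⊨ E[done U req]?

{q0, q3}

E[done U req]: least fixpoint, start Z0 = Sat(req) = {q0}, add states in Sat(done) with some successor in Z. Z1 = {q0, q3}; fixed.
Sat(E[done U req]) = {q0, q3}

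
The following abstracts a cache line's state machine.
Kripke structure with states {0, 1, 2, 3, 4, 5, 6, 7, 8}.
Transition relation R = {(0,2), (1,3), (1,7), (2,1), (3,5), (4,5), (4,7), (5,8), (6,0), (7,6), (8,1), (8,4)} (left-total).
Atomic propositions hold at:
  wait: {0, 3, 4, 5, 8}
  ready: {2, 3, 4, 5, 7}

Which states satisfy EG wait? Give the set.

{3, 4, 5, 8}

EG wait: greatest fixpoint, start Z0 = {0, 3, 4, 5, 8}, keep only states in Sat with some successor in Z. Z1 = {3, 4, 5, 8}; fixed.
Sat(EG wait) = {3, 4, 5, 8}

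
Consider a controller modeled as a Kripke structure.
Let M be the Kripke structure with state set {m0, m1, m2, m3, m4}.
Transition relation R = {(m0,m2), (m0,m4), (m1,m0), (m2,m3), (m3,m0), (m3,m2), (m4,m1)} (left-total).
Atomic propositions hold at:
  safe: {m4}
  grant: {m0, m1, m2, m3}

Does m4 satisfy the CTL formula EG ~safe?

No

Sat(~safe) = {m0, m1, m2, m3}
EG ~safe: greatest fixpoint, start Z0 = {m0, m1, m2, m3}, keep only states in Sat with some successor in Z. Already a fixed point.
Sat(EG ~safe) = {m0, m1, m2, m3}
m4 ∉ Sat(EG ~safe) = {m0, m1, m2, m3}, so the formula does not hold at m4.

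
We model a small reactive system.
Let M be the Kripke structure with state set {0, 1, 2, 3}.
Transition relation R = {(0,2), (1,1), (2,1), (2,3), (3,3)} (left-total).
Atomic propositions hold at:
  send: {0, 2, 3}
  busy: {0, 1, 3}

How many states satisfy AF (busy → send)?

3

Sat(busy → send) = {0, 2, 3}
AF (busy → send): least fixpoint, start Z0 = {0, 2, 3}, add states with every successor in Z. Already a fixed point.
Sat(AF (busy → send)) = {0, 2, 3}
|Sat(AF (busy → send))| = |{0, 2, 3}| = 3.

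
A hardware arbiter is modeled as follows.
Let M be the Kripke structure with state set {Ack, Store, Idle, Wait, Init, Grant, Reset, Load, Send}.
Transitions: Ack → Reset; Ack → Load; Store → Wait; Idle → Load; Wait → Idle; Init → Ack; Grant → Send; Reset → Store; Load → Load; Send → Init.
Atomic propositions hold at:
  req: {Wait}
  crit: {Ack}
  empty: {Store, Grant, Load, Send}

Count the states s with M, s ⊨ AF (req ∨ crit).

Sat(req ∨ crit) = {Ack, Wait}
AF (req ∨ crit): least fixpoint, start Z0 = {Ack, Wait}, add states with every successor in Z. Z1 = {Ack, Store, Wait, Init}; Z2 = {Ack, Store, Wait, Init, Reset, Send}; Z3 = {Ack, Store, Wait, Init, Grant, Reset, Send}; fixed.
Sat(AF (req ∨ crit)) = {Ack, Store, Wait, Init, Grant, Reset, Send}
|Sat(AF (req ∨ crit))| = |{Ack, Store, Wait, Init, Grant, Reset, Send}| = 7.

7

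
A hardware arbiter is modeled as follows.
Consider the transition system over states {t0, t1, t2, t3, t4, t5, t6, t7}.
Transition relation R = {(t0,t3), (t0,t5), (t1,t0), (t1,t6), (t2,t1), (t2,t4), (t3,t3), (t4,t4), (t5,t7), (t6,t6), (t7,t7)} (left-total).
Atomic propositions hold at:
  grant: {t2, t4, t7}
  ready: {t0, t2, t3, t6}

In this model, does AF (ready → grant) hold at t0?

Sat(ready → grant) = {t1, t2, t4, t5, t7}
AF (ready → grant): least fixpoint, start Z0 = {t1, t2, t4, t5, t7}, add states with every successor in Z. Already a fixed point.
Sat(AF (ready → grant)) = {t1, t2, t4, t5, t7}
t0 ∉ Sat(AF (ready → grant)) = {t1, t2, t4, t5, t7}, so the formula does not hold at t0.

No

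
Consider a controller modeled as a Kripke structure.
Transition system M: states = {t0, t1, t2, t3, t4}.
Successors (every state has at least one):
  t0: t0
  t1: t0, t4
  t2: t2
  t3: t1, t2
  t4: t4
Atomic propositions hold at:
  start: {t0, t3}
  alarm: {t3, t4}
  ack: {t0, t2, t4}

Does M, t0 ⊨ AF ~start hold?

Sat(~start) = {t1, t2, t4}
AF ~start: least fixpoint, start Z0 = {t1, t2, t4}, add states with every successor in Z. Z1 = {t1, t2, t3, t4}; fixed.
Sat(AF ~start) = {t1, t2, t3, t4}
t0 ∉ Sat(AF ~start) = {t1, t2, t3, t4}, so the formula does not hold at t0.

No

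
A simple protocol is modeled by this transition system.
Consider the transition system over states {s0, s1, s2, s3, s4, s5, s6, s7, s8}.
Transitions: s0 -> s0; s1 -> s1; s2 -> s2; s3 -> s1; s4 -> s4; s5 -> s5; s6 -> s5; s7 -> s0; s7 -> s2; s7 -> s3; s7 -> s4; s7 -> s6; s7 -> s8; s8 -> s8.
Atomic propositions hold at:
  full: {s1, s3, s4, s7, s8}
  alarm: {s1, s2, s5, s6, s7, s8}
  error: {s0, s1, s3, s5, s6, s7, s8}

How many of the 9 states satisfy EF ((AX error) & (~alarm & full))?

2

Sat(AX error) = {s : every successor in {s0, s1, s3, s5, s6, s7, s8}} = {s0, s1, s3, s5, s6, s8}
Sat(~alarm) = {s0, s3, s4}
Sat(~alarm & full) = {s3, s4}
Sat((AX error) & (~alarm & full)) = {s3}
EF ((AX error) & (~alarm & full)): least fixpoint, start Z0 = {s3}, add states with some successor in Z. Z1 = {s3, s7}; fixed.
Sat(EF ((AX error) & (~alarm & full))) = {s3, s7}
|Sat(EF ((AX error) & (~alarm & full)))| = |{s3, s7}| = 2.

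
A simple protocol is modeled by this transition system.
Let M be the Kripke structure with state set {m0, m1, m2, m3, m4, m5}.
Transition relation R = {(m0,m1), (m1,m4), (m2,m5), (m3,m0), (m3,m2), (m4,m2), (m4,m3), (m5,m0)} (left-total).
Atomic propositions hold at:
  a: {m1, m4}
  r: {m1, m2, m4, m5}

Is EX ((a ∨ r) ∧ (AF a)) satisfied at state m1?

Yes

Sat(a ∨ r) = {m1, m2, m4, m5}
AF a: least fixpoint, start Z0 = {m1, m4}, add states with every successor in Z. Z1 = {m0, m1, m4}; Z2 = {m0, m1, m4, m5}; Z3 = {m0, m1, m2, m4, m5}; Z4 = {m0, m1, m2, m3, m4, m5}; fixed.
Sat(AF a) = {m0, m1, m2, m3, m4, m5}
Sat((a ∨ r) ∧ (AF a)) = {m1, m2, m4, m5}
Sat(EX ((a ∨ r) ∧ (AF a))) = {s : some successor in {m1, m2, m4, m5}} = {m0, m1, m2, m3, m4}
m1 ∈ Sat(EX ((a ∨ r) ∧ (AF a))) = {m0, m1, m2, m3, m4}, so the formula holds at m1.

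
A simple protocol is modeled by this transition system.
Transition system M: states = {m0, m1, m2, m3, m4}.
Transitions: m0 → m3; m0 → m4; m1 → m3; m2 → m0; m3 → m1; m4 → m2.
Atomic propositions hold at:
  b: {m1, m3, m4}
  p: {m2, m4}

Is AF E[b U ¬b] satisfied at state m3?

No

Sat(¬b) = {m0, m2}
E[b U ¬b]: least fixpoint, start Z0 = Sat(¬b) = {m0, m2}, add states in Sat(b) with some successor in Z. Z1 = {m0, m2, m4}; fixed.
Sat(E[b U ¬b]) = {m0, m2, m4}
AF E[b U ¬b]: least fixpoint, start Z0 = {m0, m2, m4}, add states with every successor in Z. Already a fixed point.
Sat(AF E[b U ¬b]) = {m0, m2, m4}
m3 ∉ Sat(AF E[b U ¬b]) = {m0, m2, m4}, so the formula does not hold at m3.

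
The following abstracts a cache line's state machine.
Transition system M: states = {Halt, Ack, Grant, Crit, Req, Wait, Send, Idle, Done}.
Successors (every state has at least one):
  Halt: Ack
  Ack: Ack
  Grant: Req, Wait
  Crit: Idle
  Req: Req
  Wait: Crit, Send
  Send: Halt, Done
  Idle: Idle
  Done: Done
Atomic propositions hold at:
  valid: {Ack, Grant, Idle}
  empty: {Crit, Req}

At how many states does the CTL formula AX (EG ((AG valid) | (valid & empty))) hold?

AG valid: greatest fixpoint, start Z0 = {Ack, Grant, Idle}, keep only states in Sat with every successor in Z. Z1 = {Ack, Idle}; fixed.
Sat(AG valid) = {Ack, Idle}
Sat(valid & empty) = ∅
Sat((AG valid) | (valid & empty)) = {Ack, Idle}
EG ((AG valid) | (valid & empty)): greatest fixpoint, start Z0 = {Ack, Idle}, keep only states in Sat with some successor in Z. Already a fixed point.
Sat(EG ((AG valid) | (valid & empty))) = {Ack, Idle}
Sat(AX (EG ((AG valid) | (valid & empty)))) = {s : every successor in {Ack, Idle}} = {Halt, Ack, Crit, Idle}
|Sat(AX (EG ((AG valid) | (valid & empty))))| = |{Halt, Ack, Crit, Idle}| = 4.

4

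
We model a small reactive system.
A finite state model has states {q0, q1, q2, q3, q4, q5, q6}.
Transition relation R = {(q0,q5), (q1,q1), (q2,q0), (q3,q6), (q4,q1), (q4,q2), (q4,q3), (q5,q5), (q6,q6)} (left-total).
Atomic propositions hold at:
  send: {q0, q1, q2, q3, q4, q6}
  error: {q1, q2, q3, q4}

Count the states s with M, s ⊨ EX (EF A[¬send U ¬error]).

6

Sat(¬send) = {q5}
Sat(¬error) = {q0, q5, q6}
A[¬send U ¬error]: least fixpoint, start Z0 = Sat(¬error) = {q0, q5, q6}, add states in Sat(¬send) with every successor in Z. Already a fixed point.
Sat(A[¬send U ¬error]) = {q0, q5, q6}
EF A[¬send U ¬error]: least fixpoint, start Z0 = {q0, q5, q6}, add states with some successor in Z. Z1 = {q0, q2, q3, q5, q6}; Z2 = {q0, q2, q3, q4, q5, q6}; fixed.
Sat(EF A[¬send U ¬error]) = {q0, q2, q3, q4, q5, q6}
Sat(EX (EF A[¬send U ¬error])) = {s : some successor in {q0, q2, q3, q4, q5, q6}} = {q0, q2, q3, q4, q5, q6}
|Sat(EX (EF A[¬send U ¬error]))| = |{q0, q2, q3, q4, q5, q6}| = 6.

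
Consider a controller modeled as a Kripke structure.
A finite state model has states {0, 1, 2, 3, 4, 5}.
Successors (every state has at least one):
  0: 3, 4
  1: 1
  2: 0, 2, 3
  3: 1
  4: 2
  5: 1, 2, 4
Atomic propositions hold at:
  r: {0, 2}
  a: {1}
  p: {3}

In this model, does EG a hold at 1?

Yes

EG a: greatest fixpoint, start Z0 = {1}, keep only states in Sat with some successor in Z. Already a fixed point.
Sat(EG a) = {1}
1 ∈ Sat(EG a) = {1}, so the formula holds at 1.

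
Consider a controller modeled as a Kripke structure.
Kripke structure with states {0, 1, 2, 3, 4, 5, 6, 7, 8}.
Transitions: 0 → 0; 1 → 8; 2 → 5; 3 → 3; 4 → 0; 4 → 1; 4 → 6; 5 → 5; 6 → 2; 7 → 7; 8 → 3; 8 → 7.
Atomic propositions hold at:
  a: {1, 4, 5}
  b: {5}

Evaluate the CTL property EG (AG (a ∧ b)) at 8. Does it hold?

No

Sat(a ∧ b) = {5}
AG (a ∧ b): greatest fixpoint, start Z0 = {5}, keep only states in Sat with every successor in Z. Already a fixed point.
Sat(AG (a ∧ b)) = {5}
EG (AG (a ∧ b)): greatest fixpoint, start Z0 = {5}, keep only states in Sat with some successor in Z. Already a fixed point.
Sat(EG (AG (a ∧ b))) = {5}
8 ∉ Sat(EG (AG (a ∧ b))) = {5}, so the formula does not hold at 8.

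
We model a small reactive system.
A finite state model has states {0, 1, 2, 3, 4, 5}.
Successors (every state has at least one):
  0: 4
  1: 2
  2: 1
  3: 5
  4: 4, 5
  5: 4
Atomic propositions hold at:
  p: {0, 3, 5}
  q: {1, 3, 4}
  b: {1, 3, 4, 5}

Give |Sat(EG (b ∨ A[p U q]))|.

A[p U q]: least fixpoint, start Z0 = Sat(q) = {1, 3, 4}, add states in Sat(p) with every successor in Z. Z1 = {0, 1, 3, 4, 5}; fixed.
Sat(A[p U q]) = {0, 1, 3, 4, 5}
Sat(b ∨ A[p U q]) = {0, 1, 3, 4, 5}
EG (b ∨ A[p U q]): greatest fixpoint, start Z0 = {0, 1, 3, 4, 5}, keep only states in Sat with some successor in Z. Z1 = {0, 3, 4, 5}; fixed.
Sat(EG (b ∨ A[p U q])) = {0, 3, 4, 5}
|Sat(EG (b ∨ A[p U q]))| = |{0, 3, 4, 5}| = 4.

4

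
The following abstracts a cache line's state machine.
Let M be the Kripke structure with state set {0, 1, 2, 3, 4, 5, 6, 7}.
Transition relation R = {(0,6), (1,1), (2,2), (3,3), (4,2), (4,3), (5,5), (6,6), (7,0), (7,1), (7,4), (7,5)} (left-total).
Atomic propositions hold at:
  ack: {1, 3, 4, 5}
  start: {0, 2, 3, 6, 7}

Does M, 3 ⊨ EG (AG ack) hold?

AG ack: greatest fixpoint, start Z0 = {1, 3, 4, 5}, keep only states in Sat with every successor in Z. Z1 = {1, 3, 5}; fixed.
Sat(AG ack) = {1, 3, 5}
EG (AG ack): greatest fixpoint, start Z0 = {1, 3, 5}, keep only states in Sat with some successor in Z. Already a fixed point.
Sat(EG (AG ack)) = {1, 3, 5}
3 ∈ Sat(EG (AG ack)) = {1, 3, 5}, so the formula holds at 3.

Yes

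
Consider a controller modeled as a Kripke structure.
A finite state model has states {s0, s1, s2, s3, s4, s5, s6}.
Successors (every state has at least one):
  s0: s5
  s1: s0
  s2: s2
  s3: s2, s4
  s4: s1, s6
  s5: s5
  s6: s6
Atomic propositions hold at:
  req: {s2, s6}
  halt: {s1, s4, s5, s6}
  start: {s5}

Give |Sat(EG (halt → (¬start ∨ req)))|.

4

Sat(¬start) = {s0, s1, s2, s3, s4, s6}
Sat(¬start ∨ req) = {s0, s1, s2, s3, s4, s6}
Sat(halt → (¬start ∨ req)) = {s0, s1, s2, s3, s4, s6}
EG (halt → (¬start ∨ req)): greatest fixpoint, start Z0 = {s0, s1, s2, s3, s4, s6}, keep only states in Sat with some successor in Z. Z1 = {s1, s2, s3, s4, s6}; Z2 = {s2, s3, s4, s6}; fixed.
Sat(EG (halt → (¬start ∨ req))) = {s2, s3, s4, s6}
|Sat(EG (halt → (¬start ∨ req)))| = |{s2, s3, s4, s6}| = 4.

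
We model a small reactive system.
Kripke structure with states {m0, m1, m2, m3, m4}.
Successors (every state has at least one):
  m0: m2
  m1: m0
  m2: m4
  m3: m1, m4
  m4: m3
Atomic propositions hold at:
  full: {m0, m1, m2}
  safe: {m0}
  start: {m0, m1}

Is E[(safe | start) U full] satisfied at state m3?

No

Sat(safe | start) = {m0, m1}
E[(safe | start) U full]: least fixpoint, start Z0 = Sat(full) = {m0, m1, m2}, add states in Sat(safe | start) with some successor in Z. Already a fixed point.
Sat(E[(safe | start) U full]) = {m0, m1, m2}
m3 ∉ Sat(E[(safe | start) U full]) = {m0, m1, m2}, so the formula does not hold at m3.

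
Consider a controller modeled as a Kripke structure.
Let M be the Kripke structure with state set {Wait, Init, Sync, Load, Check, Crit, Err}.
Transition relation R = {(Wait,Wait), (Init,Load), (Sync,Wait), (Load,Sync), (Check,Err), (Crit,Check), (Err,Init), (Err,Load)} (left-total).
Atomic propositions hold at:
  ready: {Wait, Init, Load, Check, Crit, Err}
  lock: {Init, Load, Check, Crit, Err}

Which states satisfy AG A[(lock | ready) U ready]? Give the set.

{Wait}

Sat(lock | ready) = {Wait, Init, Load, Check, Crit, Err}
A[(lock | ready) U ready]: least fixpoint, start Z0 = Sat(ready) = {Wait, Init, Load, Check, Crit, Err}, add states in Sat(lock | ready) with every successor in Z. Already a fixed point.
Sat(A[(lock | ready) U ready]) = {Wait, Init, Load, Check, Crit, Err}
AG A[(lock | ready) U ready]: greatest fixpoint, start Z0 = {Wait, Init, Load, Check, Crit, Err}, keep only states in Sat with every successor in Z. Z1 = {Wait, Init, Check, Crit, Err}; Z2 = {Wait, Check, Crit}; Z3 = {Wait, Crit}; Z4 = {Wait}; fixed.
Sat(AG A[(lock | ready) U ready]) = {Wait}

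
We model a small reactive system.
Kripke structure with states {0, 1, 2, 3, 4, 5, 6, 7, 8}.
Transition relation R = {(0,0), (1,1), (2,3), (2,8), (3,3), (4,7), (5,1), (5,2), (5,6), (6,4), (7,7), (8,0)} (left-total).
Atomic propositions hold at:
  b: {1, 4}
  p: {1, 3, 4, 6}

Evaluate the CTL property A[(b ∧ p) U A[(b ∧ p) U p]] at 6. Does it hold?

Sat(b ∧ p) = {1, 4}
A[(b ∧ p) U p]: least fixpoint, start Z0 = Sat(p) = {1, 3, 4, 6}, add states in Sat(b ∧ p) with every successor in Z. Already a fixed point.
Sat(A[(b ∧ p) U p]) = {1, 3, 4, 6}
A[(b ∧ p) U A[(b ∧ p) U p]]: least fixpoint, start Z0 = Sat(A[(b ∧ p) U p]) = {1, 3, 4, 6}, add states in Sat(b ∧ p) with every successor in Z. Already a fixed point.
Sat(A[(b ∧ p) U A[(b ∧ p) U p]]) = {1, 3, 4, 6}
6 ∈ Sat(A[(b ∧ p) U A[(b ∧ p) U p]]) = {1, 3, 4, 6}, so the formula holds at 6.

Yes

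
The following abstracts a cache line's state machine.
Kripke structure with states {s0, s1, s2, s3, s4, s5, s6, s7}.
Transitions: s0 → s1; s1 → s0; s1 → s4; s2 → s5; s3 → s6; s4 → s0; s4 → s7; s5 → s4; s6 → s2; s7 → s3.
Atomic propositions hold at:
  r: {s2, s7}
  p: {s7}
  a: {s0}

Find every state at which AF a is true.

AF a: least fixpoint, start Z0 = {s0}, add states with every successor in Z. Already a fixed point.
Sat(AF a) = {s0}

{s0}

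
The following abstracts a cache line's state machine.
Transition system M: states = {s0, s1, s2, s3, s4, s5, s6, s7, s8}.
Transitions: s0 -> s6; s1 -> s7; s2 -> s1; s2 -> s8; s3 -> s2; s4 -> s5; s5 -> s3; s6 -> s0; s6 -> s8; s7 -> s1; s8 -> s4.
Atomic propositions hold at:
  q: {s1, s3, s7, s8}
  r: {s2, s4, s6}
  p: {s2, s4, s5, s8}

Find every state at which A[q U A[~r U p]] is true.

Sat(~r) = {s0, s1, s3, s5, s7, s8}
A[~r U p]: least fixpoint, start Z0 = Sat(p) = {s2, s4, s5, s8}, add states in Sat(~r) with every successor in Z. Z1 = {s2, s3, s4, s5, s8}; fixed.
Sat(A[~r U p]) = {s2, s3, s4, s5, s8}
A[q U A[~r U p]]: least fixpoint, start Z0 = Sat(A[~r U p]) = {s2, s3, s4, s5, s8}, add states in Sat(q) with every successor in Z. Already a fixed point.
Sat(A[q U A[~r U p]]) = {s2, s3, s4, s5, s8}

{s2, s3, s4, s5, s8}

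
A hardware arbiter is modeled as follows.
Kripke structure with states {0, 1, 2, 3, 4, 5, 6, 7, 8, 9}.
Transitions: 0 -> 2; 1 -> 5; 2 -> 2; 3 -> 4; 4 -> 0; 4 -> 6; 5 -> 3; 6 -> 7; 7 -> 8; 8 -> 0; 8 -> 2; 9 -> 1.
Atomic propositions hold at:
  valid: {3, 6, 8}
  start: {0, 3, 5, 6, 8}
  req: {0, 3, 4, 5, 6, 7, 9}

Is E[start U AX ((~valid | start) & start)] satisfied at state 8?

Sat(~valid) = {0, 1, 2, 4, 5, 7, 9}
Sat(~valid | start) = {0, 1, 2, 3, 4, 5, 6, 7, 8, 9}
Sat((~valid | start) & start) = {0, 3, 5, 6, 8}
Sat(AX ((~valid | start) & start)) = {s : every successor in {0, 3, 5, 6, 8}} = {1, 4, 5, 7}
E[start U AX ((~valid | start) & start)]: least fixpoint, start Z0 = Sat(AX ((~valid | start) & start)) = {1, 4, 5, 7}, add states in Sat(start) with some successor in Z. Z1 = {1, 3, 4, 5, 6, 7}; fixed.
Sat(E[start U AX ((~valid | start) & start)]) = {1, 3, 4, 5, 6, 7}
8 ∉ Sat(E[start U AX ((~valid | start) & start)]) = {1, 3, 4, 5, 6, 7}, so the formula does not hold at 8.

No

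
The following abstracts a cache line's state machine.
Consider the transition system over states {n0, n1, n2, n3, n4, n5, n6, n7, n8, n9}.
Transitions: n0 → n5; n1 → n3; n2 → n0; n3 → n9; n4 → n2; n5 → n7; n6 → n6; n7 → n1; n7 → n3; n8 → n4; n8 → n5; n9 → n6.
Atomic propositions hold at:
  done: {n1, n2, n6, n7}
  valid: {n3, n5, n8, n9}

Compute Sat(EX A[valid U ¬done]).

Sat(¬done) = {n0, n3, n4, n5, n8, n9}
A[valid U ¬done]: least fixpoint, start Z0 = Sat(¬done) = {n0, n3, n4, n5, n8, n9}, add states in Sat(valid) with every successor in Z. Already a fixed point.
Sat(A[valid U ¬done]) = {n0, n3, n4, n5, n8, n9}
Sat(EX A[valid U ¬done]) = {s : some successor in {n0, n3, n4, n5, n8, n9}} = {n0, n1, n2, n3, n7, n8}

{n0, n1, n2, n3, n7, n8}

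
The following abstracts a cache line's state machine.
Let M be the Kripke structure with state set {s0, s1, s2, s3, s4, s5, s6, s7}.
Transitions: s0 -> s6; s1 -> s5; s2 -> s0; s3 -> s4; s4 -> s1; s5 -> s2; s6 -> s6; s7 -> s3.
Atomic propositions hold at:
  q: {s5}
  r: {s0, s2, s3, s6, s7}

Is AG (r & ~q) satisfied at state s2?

Yes

Sat(~q) = {s0, s1, s2, s3, s4, s6, s7}
Sat(r & ~q) = {s0, s2, s3, s6, s7}
AG (r & ~q): greatest fixpoint, start Z0 = {s0, s2, s3, s6, s7}, keep only states in Sat with every successor in Z. Z1 = {s0, s2, s6, s7}; Z2 = {s0, s2, s6}; fixed.
Sat(AG (r & ~q)) = {s0, s2, s6}
s2 ∈ Sat(AG (r & ~q)) = {s0, s2, s6}, so the formula holds at s2.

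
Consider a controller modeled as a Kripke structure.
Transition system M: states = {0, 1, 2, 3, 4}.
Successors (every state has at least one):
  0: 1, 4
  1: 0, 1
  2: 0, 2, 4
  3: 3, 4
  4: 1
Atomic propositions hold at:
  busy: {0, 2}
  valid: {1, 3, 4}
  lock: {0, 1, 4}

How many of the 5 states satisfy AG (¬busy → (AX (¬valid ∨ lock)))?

Sat(¬busy) = {1, 3, 4}
Sat(¬valid) = {0, 2}
Sat(¬valid ∨ lock) = {0, 1, 2, 4}
Sat(AX (¬valid ∨ lock)) = {s : every successor in {0, 1, 2, 4}} = {0, 1, 2, 4}
Sat(¬busy → (AX (¬valid ∨ lock))) = {0, 1, 2, 4}
AG (¬busy → (AX (¬valid ∨ lock))): greatest fixpoint, start Z0 = {0, 1, 2, 4}, keep only states in Sat with every successor in Z. Already a fixed point.
Sat(AG (¬busy → (AX (¬valid ∨ lock)))) = {0, 1, 2, 4}
|Sat(AG (¬busy → (AX (¬valid ∨ lock))))| = |{0, 1, 2, 4}| = 4.

4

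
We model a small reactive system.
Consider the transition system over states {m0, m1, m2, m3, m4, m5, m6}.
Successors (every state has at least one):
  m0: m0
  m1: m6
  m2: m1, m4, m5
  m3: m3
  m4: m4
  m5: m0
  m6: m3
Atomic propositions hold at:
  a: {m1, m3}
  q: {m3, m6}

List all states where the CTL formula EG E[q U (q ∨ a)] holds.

{m1, m3, m6}

Sat(q ∨ a) = {m1, m3, m6}
E[q U (q ∨ a)]: least fixpoint, start Z0 = Sat((q ∨ a)) = {m1, m3, m6}, add states in Sat(q) with some successor in Z. Already a fixed point.
Sat(E[q U (q ∨ a)]) = {m1, m3, m6}
EG E[q U (q ∨ a)]: greatest fixpoint, start Z0 = {m1, m3, m6}, keep only states in Sat with some successor in Z. Already a fixed point.
Sat(EG E[q U (q ∨ a)]) = {m1, m3, m6}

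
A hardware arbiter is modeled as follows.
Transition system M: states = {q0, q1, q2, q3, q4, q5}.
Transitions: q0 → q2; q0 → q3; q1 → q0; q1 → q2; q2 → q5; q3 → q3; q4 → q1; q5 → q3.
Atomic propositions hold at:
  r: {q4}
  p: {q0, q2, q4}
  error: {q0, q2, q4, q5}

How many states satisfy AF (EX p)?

3

Sat(EX p) = {s : some successor in {q0, q2, q4}} = {q0, q1}
AF (EX p): least fixpoint, start Z0 = {q0, q1}, add states with every successor in Z. Z1 = {q0, q1, q4}; fixed.
Sat(AF (EX p)) = {q0, q1, q4}
|Sat(AF (EX p))| = |{q0, q1, q4}| = 3.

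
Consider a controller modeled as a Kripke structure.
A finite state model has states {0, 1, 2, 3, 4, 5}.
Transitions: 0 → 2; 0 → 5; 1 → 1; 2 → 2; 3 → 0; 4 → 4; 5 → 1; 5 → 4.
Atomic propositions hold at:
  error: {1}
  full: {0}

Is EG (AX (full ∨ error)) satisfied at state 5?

No

Sat(full ∨ error) = {0, 1}
Sat(AX (full ∨ error)) = {s : every successor in {0, 1}} = {1, 3}
EG (AX (full ∨ error)): greatest fixpoint, start Z0 = {1, 3}, keep only states in Sat with some successor in Z. Z1 = {1}; fixed.
Sat(EG (AX (full ∨ error))) = {1}
5 ∉ Sat(EG (AX (full ∨ error))) = {1}, so the formula does not hold at 5.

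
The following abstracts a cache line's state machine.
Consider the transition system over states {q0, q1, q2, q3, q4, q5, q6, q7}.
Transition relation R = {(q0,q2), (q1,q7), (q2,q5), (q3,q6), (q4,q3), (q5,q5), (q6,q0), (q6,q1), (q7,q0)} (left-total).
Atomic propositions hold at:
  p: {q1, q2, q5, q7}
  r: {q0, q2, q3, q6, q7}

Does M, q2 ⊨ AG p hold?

Yes

AG p: greatest fixpoint, start Z0 = {q1, q2, q5, q7}, keep only states in Sat with every successor in Z. Z1 = {q1, q2, q5}; Z2 = {q2, q5}; fixed.
Sat(AG p) = {q2, q5}
q2 ∈ Sat(AG p) = {q2, q5}, so the formula holds at q2.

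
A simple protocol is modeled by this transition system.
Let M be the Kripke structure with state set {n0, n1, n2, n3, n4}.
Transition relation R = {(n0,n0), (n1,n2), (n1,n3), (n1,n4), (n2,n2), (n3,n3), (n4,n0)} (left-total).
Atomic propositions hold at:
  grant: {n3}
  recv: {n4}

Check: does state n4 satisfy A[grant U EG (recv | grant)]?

Sat(recv | grant) = {n3, n4}
EG (recv | grant): greatest fixpoint, start Z0 = {n3, n4}, keep only states in Sat with some successor in Z. Z1 = {n3}; fixed.
Sat(EG (recv | grant)) = {n3}
A[grant U EG (recv | grant)]: least fixpoint, start Z0 = Sat(EG (recv | grant)) = {n3}, add states in Sat(grant) with every successor in Z. Already a fixed point.
Sat(A[grant U EG (recv | grant)]) = {n3}
n4 ∉ Sat(A[grant U EG (recv | grant)]) = {n3}, so the formula does not hold at n4.

No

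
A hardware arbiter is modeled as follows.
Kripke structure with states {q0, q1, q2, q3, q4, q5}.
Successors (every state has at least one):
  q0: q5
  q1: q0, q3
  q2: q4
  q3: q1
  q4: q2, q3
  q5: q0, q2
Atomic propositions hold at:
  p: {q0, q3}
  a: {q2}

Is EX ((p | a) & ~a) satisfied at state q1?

Yes

Sat(p | a) = {q0, q2, q3}
Sat(~a) = {q0, q1, q3, q4, q5}
Sat((p | a) & ~a) = {q0, q3}
Sat(EX ((p | a) & ~a)) = {s : some successor in {q0, q3}} = {q1, q4, q5}
q1 ∈ Sat(EX ((p | a) & ~a)) = {q1, q4, q5}, so the formula holds at q1.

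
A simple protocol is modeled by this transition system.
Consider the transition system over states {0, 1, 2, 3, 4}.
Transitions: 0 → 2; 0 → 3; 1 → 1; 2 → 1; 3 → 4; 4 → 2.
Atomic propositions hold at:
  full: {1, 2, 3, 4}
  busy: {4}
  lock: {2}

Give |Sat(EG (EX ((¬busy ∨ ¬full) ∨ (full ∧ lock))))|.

Sat(¬busy) = {0, 1, 2, 3}
Sat(¬full) = {0}
Sat(¬busy ∨ ¬full) = {0, 1, 2, 3}
Sat(full ∧ lock) = {2}
Sat((¬busy ∨ ¬full) ∨ (full ∧ lock)) = {0, 1, 2, 3}
Sat(EX ((¬busy ∨ ¬full) ∨ (full ∧ lock))) = {s : some successor in {0, 1, 2, 3}} = {0, 1, 2, 4}
EG (EX ((¬busy ∨ ¬full) ∨ (full ∧ lock))): greatest fixpoint, start Z0 = {0, 1, 2, 4}, keep only states in Sat with some successor in Z. Already a fixed point.
Sat(EG (EX ((¬busy ∨ ¬full) ∨ (full ∧ lock)))) = {0, 1, 2, 4}
|Sat(EG (EX ((¬busy ∨ ¬full) ∨ (full ∧ lock))))| = |{0, 1, 2, 4}| = 4.

4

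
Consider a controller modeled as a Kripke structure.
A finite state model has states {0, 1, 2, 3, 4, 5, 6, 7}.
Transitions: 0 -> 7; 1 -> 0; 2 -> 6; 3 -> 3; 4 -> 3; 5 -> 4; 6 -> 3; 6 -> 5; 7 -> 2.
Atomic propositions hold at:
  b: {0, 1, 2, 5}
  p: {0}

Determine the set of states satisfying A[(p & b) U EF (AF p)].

{0, 1}

Sat(p & b) = {0}
AF p: least fixpoint, start Z0 = {0}, add states with every successor in Z. Z1 = {0, 1}; fixed.
Sat(AF p) = {0, 1}
EF (AF p): least fixpoint, start Z0 = {0, 1}, add states with some successor in Z. Already a fixed point.
Sat(EF (AF p)) = {0, 1}
A[(p & b) U EF (AF p)]: least fixpoint, start Z0 = Sat(EF (AF p)) = {0, 1}, add states in Sat(p & b) with every successor in Z. Already a fixed point.
Sat(A[(p & b) U EF (AF p)]) = {0, 1}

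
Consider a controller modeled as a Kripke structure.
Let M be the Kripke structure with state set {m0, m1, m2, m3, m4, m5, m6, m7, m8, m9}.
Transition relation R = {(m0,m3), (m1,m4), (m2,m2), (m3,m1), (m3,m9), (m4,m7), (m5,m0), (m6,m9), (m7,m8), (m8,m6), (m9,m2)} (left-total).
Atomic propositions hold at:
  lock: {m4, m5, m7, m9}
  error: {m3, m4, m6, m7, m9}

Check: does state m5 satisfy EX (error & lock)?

No

Sat(error & lock) = {m4, m7, m9}
Sat(EX (error & lock)) = {s : some successor in {m4, m7, m9}} = {m1, m3, m4, m6}
m5 ∉ Sat(EX (error & lock)) = {m1, m3, m4, m6}, so the formula does not hold at m5.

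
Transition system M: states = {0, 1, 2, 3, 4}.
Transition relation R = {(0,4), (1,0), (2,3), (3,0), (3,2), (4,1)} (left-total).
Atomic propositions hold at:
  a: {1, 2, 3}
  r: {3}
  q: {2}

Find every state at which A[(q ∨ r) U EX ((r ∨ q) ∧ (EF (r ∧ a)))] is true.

Sat(q ∨ r) = {2, 3}
Sat(r ∨ q) = {2, 3}
Sat(r ∧ a) = {3}
EF (r ∧ a): least fixpoint, start Z0 = {3}, add states with some successor in Z. Z1 = {2, 3}; fixed.
Sat(EF (r ∧ a)) = {2, 3}
Sat((r ∨ q) ∧ (EF (r ∧ a))) = {2, 3}
Sat(EX ((r ∨ q) ∧ (EF (r ∧ a)))) = {s : some successor in {2, 3}} = {2, 3}
A[(q ∨ r) U EX ((r ∨ q) ∧ (EF (r ∧ a)))]: least fixpoint, start Z0 = Sat(EX ((r ∨ q) ∧ (EF (r ∧ a)))) = {2, 3}, add states in Sat(q ∨ r) with every successor in Z. Already a fixed point.
Sat(A[(q ∨ r) U EX ((r ∨ q) ∧ (EF (r ∧ a)))]) = {2, 3}

{2, 3}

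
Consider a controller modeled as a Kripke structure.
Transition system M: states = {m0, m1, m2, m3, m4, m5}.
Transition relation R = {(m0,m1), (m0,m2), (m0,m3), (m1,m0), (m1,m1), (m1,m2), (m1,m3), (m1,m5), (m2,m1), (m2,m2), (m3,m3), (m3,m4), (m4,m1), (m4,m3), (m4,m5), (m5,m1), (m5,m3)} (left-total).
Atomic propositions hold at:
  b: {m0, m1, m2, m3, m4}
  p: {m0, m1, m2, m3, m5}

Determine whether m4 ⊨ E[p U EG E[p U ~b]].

No

Sat(~b) = {m5}
E[p U ~b]: least fixpoint, start Z0 = Sat(~b) = {m5}, add states in Sat(p) with some successor in Z. Z1 = {m1, m5}; Z2 = {m0, m1, m2, m5}; fixed.
Sat(E[p U ~b]) = {m0, m1, m2, m5}
EG E[p U ~b]: greatest fixpoint, start Z0 = {m0, m1, m2, m5}, keep only states in Sat with some successor in Z. Already a fixed point.
Sat(EG E[p U ~b]) = {m0, m1, m2, m5}
E[p U EG E[p U ~b]]: least fixpoint, start Z0 = Sat(EG E[p U ~b]) = {m0, m1, m2, m5}, add states in Sat(p) with some successor in Z. Already a fixed point.
Sat(E[p U EG E[p U ~b]]) = {m0, m1, m2, m5}
m4 ∉ Sat(E[p U EG E[p U ~b]]) = {m0, m1, m2, m5}, so the formula does not hold at m4.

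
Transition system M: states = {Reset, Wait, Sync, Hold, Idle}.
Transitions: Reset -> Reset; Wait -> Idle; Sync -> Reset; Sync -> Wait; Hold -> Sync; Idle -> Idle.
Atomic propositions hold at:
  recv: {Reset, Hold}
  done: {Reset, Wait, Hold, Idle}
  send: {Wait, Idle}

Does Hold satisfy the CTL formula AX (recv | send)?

No

Sat(recv | send) = {Reset, Wait, Hold, Idle}
Sat(AX (recv | send)) = {s : every successor in {Reset, Wait, Hold, Idle}} = {Reset, Wait, Sync, Idle}
Hold ∉ Sat(AX (recv | send)) = {Reset, Wait, Sync, Idle}, so the formula does not hold at Hold.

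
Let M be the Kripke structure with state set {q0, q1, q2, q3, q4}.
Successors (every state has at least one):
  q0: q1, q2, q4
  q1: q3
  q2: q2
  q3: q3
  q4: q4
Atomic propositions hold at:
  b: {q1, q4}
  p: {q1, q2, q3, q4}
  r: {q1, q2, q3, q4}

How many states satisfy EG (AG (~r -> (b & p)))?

4

Sat(~r) = {q0}
Sat(b & p) = {q1, q4}
Sat(~r -> (b & p)) = {q1, q2, q3, q4}
AG (~r -> (b & p)): greatest fixpoint, start Z0 = {q1, q2, q3, q4}, keep only states in Sat with every successor in Z. Already a fixed point.
Sat(AG (~r -> (b & p))) = {q1, q2, q3, q4}
EG (AG (~r -> (b & p))): greatest fixpoint, start Z0 = {q1, q2, q3, q4}, keep only states in Sat with some successor in Z. Already a fixed point.
Sat(EG (AG (~r -> (b & p)))) = {q1, q2, q3, q4}
|Sat(EG (AG (~r -> (b & p))))| = |{q1, q2, q3, q4}| = 4.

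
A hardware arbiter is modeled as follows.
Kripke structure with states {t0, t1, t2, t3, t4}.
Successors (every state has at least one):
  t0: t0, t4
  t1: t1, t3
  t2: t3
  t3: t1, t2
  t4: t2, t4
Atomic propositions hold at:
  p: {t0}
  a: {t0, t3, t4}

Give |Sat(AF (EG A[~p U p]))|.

1

Sat(~p) = {t1, t2, t3, t4}
A[~p U p]: least fixpoint, start Z0 = Sat(p) = {t0}, add states in Sat(~p) with every successor in Z. Already a fixed point.
Sat(A[~p U p]) = {t0}
EG A[~p U p]: greatest fixpoint, start Z0 = {t0}, keep only states in Sat with some successor in Z. Already a fixed point.
Sat(EG A[~p U p]) = {t0}
AF (EG A[~p U p]): least fixpoint, start Z0 = {t0}, add states with every successor in Z. Already a fixed point.
Sat(AF (EG A[~p U p])) = {t0}
|Sat(AF (EG A[~p U p]))| = |{t0}| = 1.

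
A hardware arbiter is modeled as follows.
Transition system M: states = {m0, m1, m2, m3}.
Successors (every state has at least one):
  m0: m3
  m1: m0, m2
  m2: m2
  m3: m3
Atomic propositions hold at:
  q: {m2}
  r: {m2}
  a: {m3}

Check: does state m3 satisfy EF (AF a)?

Yes

AF a: least fixpoint, start Z0 = {m3}, add states with every successor in Z. Z1 = {m0, m3}; fixed.
Sat(AF a) = {m0, m3}
EF (AF a): least fixpoint, start Z0 = {m0, m3}, add states with some successor in Z. Z1 = {m0, m1, m3}; fixed.
Sat(EF (AF a)) = {m0, m1, m3}
m3 ∈ Sat(EF (AF a)) = {m0, m1, m3}, so the formula holds at m3.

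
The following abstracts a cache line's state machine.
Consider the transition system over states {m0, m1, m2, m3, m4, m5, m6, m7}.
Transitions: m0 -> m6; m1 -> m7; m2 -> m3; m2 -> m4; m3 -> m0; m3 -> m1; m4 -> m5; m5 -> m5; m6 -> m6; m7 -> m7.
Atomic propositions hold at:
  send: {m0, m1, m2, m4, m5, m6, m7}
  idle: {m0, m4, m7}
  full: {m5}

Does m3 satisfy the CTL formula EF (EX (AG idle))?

AG idle: greatest fixpoint, start Z0 = {m0, m4, m7}, keep only states in Sat with every successor in Z. Z1 = {m7}; fixed.
Sat(AG idle) = {m7}
Sat(EX (AG idle)) = {s : some successor in {m7}} = {m1, m7}
EF (EX (AG idle)): least fixpoint, start Z0 = {m1, m7}, add states with some successor in Z. Z1 = {m1, m3, m7}; Z2 = {m1, m2, m3, m7}; fixed.
Sat(EF (EX (AG idle))) = {m1, m2, m3, m7}
m3 ∈ Sat(EF (EX (AG idle))) = {m1, m2, m3, m7}, so the formula holds at m3.

Yes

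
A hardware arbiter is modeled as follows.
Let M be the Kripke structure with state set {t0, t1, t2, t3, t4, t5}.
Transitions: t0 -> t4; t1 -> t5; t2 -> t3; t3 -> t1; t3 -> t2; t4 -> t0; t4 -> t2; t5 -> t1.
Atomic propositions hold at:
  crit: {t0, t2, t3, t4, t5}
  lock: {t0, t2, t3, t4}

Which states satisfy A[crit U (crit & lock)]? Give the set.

Sat(crit & lock) = {t0, t2, t3, t4}
A[crit U (crit & lock)]: least fixpoint, start Z0 = Sat((crit & lock)) = {t0, t2, t3, t4}, add states in Sat(crit) with every successor in Z. Already a fixed point.
Sat(A[crit U (crit & lock)]) = {t0, t2, t3, t4}

{t0, t2, t3, t4}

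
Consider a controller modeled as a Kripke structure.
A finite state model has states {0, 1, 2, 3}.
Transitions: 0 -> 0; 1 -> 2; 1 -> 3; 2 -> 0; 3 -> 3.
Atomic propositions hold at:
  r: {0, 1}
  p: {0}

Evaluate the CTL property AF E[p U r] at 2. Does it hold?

Yes

E[p U r]: least fixpoint, start Z0 = Sat(r) = {0, 1}, add states in Sat(p) with some successor in Z. Already a fixed point.
Sat(E[p U r]) = {0, 1}
AF E[p U r]: least fixpoint, start Z0 = {0, 1}, add states with every successor in Z. Z1 = {0, 1, 2}; fixed.
Sat(AF E[p U r]) = {0, 1, 2}
2 ∈ Sat(AF E[p U r]) = {0, 1, 2}, so the formula holds at 2.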